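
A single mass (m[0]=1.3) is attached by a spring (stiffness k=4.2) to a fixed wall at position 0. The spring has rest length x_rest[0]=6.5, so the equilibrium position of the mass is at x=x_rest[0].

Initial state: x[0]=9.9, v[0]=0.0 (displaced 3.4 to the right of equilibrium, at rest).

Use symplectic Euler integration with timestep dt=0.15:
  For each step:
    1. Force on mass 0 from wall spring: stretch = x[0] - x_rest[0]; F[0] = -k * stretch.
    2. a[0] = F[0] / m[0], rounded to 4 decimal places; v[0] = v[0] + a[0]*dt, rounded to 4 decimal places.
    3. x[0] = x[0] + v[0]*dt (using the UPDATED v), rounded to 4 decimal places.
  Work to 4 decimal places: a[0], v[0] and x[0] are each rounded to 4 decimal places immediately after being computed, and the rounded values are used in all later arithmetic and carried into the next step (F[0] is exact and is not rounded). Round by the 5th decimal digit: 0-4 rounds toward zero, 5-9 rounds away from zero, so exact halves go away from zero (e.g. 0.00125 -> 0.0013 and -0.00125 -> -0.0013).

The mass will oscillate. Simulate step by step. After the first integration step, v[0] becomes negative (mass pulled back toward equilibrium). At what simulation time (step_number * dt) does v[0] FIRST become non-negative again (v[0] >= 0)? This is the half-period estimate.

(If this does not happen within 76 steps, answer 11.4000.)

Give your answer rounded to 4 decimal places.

Step 0: x=[9.9000] v=[0.0000]
Step 1: x=[9.6528] v=[-1.6477]
Step 2: x=[9.1765] v=[-3.1756]
Step 3: x=[8.5056] v=[-4.4727]
Step 4: x=[7.6889] v=[-5.4446]
Step 5: x=[6.7858] v=[-6.0208]
Step 6: x=[5.8619] v=[-6.1593]
Step 7: x=[4.9844] v=[-5.8501]
Step 8: x=[4.2171] v=[-5.1156]
Step 9: x=[3.6157] v=[-4.0093]
Step 10: x=[3.2240] v=[-2.6115]
Step 11: x=[3.0704] v=[-1.0239]
Step 12: x=[3.1661] v=[0.6381]
First v>=0 after going negative at step 12, time=1.8000

Answer: 1.8000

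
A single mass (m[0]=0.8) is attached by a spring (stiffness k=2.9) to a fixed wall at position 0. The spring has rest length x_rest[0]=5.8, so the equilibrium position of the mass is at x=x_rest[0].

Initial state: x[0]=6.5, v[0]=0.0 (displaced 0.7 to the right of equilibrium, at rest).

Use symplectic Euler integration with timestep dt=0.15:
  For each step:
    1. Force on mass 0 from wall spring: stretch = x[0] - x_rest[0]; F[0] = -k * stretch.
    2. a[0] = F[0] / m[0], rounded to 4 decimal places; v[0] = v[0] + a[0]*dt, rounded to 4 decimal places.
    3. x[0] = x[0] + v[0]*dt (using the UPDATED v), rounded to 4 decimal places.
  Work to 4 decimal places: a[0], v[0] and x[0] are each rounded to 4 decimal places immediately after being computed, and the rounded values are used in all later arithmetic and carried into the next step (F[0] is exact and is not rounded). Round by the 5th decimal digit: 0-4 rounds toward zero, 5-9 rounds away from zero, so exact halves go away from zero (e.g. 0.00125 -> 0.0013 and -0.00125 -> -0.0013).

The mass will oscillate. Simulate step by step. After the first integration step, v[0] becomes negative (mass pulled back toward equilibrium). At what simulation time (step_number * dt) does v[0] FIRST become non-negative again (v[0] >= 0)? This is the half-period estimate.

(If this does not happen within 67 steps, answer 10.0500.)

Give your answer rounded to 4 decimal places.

Answer: 1.6500

Derivation:
Step 0: x=[6.5000] v=[0.0000]
Step 1: x=[6.4429] v=[-0.3806]
Step 2: x=[6.3334] v=[-0.7302]
Step 3: x=[6.1804] v=[-1.0202]
Step 4: x=[5.9963] v=[-1.2271]
Step 5: x=[5.7962] v=[-1.3338]
Step 6: x=[5.5964] v=[-1.3317]
Step 7: x=[5.4133] v=[-1.2210]
Step 8: x=[5.2617] v=[-1.0107]
Step 9: x=[5.1540] v=[-0.7180]
Step 10: x=[5.0990] v=[-0.3667]
Step 11: x=[5.1012] v=[0.0145]
First v>=0 after going negative at step 11, time=1.6500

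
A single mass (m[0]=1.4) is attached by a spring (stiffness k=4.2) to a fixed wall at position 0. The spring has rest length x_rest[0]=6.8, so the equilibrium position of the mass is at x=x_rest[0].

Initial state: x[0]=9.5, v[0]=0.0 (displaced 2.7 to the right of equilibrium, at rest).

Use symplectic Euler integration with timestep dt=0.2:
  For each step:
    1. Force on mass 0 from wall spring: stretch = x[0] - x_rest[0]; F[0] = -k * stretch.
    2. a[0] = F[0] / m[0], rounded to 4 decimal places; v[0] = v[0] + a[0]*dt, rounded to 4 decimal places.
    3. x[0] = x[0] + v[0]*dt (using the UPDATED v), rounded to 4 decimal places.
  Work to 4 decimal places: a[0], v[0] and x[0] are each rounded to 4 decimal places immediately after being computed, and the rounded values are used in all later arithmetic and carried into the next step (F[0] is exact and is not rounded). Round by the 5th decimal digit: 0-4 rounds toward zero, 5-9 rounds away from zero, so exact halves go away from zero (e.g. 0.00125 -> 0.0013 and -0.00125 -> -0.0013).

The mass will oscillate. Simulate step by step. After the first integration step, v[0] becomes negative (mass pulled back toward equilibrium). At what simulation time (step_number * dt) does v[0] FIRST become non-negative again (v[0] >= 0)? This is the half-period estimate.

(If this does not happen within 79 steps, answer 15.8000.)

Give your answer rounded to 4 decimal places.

Answer: 2.0000

Derivation:
Step 0: x=[9.5000] v=[0.0000]
Step 1: x=[9.1760] v=[-1.6200]
Step 2: x=[8.5669] v=[-3.0456]
Step 3: x=[7.7458] v=[-4.1057]
Step 4: x=[6.8112] v=[-4.6732]
Step 5: x=[5.8752] v=[-4.6799]
Step 6: x=[5.0502] v=[-4.1250]
Step 7: x=[4.4352] v=[-3.0751]
Step 8: x=[4.1040] v=[-1.6562]
Step 9: x=[4.0963] v=[-0.0386]
Step 10: x=[4.4130] v=[1.5836]
First v>=0 after going negative at step 10, time=2.0000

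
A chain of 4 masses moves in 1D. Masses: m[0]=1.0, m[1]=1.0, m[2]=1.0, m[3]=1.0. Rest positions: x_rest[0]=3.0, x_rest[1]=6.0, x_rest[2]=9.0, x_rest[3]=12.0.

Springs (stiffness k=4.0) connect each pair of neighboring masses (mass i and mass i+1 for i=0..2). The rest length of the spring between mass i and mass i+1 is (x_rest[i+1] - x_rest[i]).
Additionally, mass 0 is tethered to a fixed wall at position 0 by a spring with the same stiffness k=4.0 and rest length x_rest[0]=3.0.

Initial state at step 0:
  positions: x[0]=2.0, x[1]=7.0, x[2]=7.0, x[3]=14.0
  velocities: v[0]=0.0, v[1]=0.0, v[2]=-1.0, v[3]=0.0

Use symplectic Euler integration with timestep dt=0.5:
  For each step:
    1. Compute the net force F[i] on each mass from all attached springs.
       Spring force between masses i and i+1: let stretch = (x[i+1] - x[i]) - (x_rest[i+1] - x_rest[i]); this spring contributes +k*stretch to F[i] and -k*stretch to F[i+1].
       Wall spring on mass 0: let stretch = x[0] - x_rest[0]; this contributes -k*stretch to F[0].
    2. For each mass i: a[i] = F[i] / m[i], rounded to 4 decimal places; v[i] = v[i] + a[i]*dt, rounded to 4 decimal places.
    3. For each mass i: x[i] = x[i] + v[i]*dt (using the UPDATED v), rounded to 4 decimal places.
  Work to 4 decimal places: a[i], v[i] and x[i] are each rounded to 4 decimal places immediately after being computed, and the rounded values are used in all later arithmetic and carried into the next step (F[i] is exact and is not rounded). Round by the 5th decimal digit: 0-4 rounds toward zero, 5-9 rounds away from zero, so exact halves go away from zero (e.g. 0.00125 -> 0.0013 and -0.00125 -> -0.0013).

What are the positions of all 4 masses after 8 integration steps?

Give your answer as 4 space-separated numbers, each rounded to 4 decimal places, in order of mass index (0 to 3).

Answer: 4.0000 5.0000 10.5000 10.0000

Derivation:
Step 0: x=[2.0000 7.0000 7.0000 14.0000] v=[0.0000 0.0000 -1.0000 0.0000]
Step 1: x=[5.0000 2.0000 13.5000 10.0000] v=[6.0000 -10.0000 13.0000 -8.0000]
Step 2: x=[0.0000 11.5000 5.0000 12.5000] v=[-10.0000 19.0000 -17.0000 5.0000]
Step 3: x=[6.5000 3.0000 10.5000 10.5000] v=[13.0000 -17.0000 11.0000 -4.0000]
Step 4: x=[3.0000 5.5000 8.5000 11.5000] v=[-7.0000 5.0000 -4.0000 2.0000]
Step 5: x=[-1.0000 8.5000 6.5000 12.5000] v=[-8.0000 6.0000 -4.0000 2.0000]
Step 6: x=[5.5000 0.0000 12.5000 10.5000] v=[13.0000 -17.0000 12.0000 -4.0000]
Step 7: x=[1.0000 9.5000 4.0000 13.5000] v=[-9.0000 19.0000 -17.0000 6.0000]
Step 8: x=[4.0000 5.0000 10.5000 10.0000] v=[6.0000 -9.0000 13.0000 -7.0000]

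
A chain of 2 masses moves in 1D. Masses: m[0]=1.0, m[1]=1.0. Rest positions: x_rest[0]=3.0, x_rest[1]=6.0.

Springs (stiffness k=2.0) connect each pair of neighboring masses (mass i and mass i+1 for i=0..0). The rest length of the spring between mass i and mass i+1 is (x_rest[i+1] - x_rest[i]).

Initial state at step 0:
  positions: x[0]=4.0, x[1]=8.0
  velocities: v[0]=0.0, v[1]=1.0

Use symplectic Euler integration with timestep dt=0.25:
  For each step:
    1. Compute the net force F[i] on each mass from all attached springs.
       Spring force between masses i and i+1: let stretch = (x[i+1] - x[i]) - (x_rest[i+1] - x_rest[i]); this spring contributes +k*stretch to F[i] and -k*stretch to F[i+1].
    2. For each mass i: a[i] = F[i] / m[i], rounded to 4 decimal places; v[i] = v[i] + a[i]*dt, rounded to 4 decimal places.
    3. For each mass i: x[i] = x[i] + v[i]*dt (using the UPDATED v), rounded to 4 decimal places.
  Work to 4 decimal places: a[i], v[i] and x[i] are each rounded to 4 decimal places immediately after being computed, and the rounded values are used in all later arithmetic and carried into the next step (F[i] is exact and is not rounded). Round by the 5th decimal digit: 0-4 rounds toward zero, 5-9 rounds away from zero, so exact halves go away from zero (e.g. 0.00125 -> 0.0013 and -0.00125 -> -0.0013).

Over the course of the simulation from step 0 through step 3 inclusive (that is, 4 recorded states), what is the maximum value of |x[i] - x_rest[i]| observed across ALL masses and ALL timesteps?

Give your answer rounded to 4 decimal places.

Answer: 2.1250

Derivation:
Step 0: x=[4.0000 8.0000] v=[0.0000 1.0000]
Step 1: x=[4.1250 8.1250] v=[0.5000 0.5000]
Step 2: x=[4.3750 8.1250] v=[1.0000 0.0000]
Step 3: x=[4.7188 8.0313] v=[1.3750 -0.3750]
Max displacement = 2.1250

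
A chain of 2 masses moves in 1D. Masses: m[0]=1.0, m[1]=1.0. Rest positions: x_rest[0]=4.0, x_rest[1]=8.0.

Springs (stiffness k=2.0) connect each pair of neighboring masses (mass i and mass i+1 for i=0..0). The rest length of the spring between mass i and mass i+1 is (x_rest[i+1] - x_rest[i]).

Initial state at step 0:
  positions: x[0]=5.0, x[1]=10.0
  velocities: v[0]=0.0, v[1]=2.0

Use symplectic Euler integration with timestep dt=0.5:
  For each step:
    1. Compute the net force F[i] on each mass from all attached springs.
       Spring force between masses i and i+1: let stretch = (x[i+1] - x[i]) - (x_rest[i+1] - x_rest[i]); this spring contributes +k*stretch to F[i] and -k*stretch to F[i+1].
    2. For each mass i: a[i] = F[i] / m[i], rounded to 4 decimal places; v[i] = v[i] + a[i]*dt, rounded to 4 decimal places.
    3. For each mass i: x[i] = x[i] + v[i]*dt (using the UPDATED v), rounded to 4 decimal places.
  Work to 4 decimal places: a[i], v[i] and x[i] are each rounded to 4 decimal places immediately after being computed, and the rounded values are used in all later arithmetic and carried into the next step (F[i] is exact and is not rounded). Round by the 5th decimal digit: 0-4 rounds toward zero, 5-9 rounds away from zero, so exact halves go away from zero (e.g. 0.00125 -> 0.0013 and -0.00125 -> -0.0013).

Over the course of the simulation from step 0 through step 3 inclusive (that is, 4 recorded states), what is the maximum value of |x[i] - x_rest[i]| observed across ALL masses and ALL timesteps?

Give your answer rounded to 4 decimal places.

Answer: 3.5000

Derivation:
Step 0: x=[5.0000 10.0000] v=[0.0000 2.0000]
Step 1: x=[5.5000 10.5000] v=[1.0000 1.0000]
Step 2: x=[6.5000 10.5000] v=[2.0000 0.0000]
Step 3: x=[7.5000 10.5000] v=[2.0000 0.0000]
Max displacement = 3.5000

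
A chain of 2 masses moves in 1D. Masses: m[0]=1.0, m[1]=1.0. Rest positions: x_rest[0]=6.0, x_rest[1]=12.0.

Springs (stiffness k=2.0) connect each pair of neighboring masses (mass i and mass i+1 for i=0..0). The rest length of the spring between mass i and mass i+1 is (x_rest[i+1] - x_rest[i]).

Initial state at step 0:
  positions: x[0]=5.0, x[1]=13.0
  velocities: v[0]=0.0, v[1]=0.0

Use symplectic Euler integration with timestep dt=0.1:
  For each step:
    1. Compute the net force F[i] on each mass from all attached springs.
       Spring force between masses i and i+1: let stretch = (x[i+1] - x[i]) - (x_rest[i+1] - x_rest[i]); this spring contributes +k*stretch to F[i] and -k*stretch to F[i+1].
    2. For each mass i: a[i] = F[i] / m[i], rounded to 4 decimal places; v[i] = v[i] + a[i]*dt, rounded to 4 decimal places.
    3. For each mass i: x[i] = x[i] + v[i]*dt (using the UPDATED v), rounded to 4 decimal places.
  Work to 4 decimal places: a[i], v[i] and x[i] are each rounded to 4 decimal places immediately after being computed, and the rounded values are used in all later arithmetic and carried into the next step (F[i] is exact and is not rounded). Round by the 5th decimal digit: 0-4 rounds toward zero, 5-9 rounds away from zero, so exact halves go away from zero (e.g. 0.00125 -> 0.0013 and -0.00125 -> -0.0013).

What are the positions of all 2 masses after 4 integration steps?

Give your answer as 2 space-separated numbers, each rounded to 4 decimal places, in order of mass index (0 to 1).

Answer: 5.3765 12.6235

Derivation:
Step 0: x=[5.0000 13.0000] v=[0.0000 0.0000]
Step 1: x=[5.0400 12.9600] v=[0.4000 -0.4000]
Step 2: x=[5.1184 12.8816] v=[0.7840 -0.7840]
Step 3: x=[5.2321 12.7679] v=[1.1366 -1.1366]
Step 4: x=[5.3765 12.6235] v=[1.4438 -1.4438]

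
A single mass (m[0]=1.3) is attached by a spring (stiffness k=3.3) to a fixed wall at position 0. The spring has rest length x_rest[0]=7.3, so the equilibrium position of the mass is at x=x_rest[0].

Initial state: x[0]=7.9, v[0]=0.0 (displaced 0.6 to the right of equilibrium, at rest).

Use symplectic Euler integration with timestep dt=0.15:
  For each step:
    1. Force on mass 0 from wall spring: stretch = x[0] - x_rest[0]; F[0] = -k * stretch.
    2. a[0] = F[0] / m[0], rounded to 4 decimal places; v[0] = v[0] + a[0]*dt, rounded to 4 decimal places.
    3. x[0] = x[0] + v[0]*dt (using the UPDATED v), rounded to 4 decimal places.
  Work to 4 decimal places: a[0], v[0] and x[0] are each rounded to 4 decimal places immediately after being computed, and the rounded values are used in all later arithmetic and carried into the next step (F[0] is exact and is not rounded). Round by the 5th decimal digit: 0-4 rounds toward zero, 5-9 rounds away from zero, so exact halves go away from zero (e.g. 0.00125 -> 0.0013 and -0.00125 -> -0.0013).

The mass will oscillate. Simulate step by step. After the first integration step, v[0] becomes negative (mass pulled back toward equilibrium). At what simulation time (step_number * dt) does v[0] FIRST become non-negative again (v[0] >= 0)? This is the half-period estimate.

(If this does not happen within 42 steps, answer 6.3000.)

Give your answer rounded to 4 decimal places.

Step 0: x=[7.9000] v=[0.0000]
Step 1: x=[7.8657] v=[-0.2285]
Step 2: x=[7.7991] v=[-0.4439]
Step 3: x=[7.7040] v=[-0.6339]
Step 4: x=[7.5858] v=[-0.7877]
Step 5: x=[7.4513] v=[-0.8965]
Step 6: x=[7.3082] v=[-0.9541]
Step 7: x=[7.1646] v=[-0.9572]
Step 8: x=[7.0288] v=[-0.9056]
Step 9: x=[6.9085] v=[-0.8023]
Step 10: x=[6.8105] v=[-0.6532]
Step 11: x=[6.7405] v=[-0.4668]
Step 12: x=[6.7024] v=[-0.2538]
Step 13: x=[6.6985] v=[-0.0263]
Step 14: x=[6.7289] v=[0.2027]
First v>=0 after going negative at step 14, time=2.1000

Answer: 2.1000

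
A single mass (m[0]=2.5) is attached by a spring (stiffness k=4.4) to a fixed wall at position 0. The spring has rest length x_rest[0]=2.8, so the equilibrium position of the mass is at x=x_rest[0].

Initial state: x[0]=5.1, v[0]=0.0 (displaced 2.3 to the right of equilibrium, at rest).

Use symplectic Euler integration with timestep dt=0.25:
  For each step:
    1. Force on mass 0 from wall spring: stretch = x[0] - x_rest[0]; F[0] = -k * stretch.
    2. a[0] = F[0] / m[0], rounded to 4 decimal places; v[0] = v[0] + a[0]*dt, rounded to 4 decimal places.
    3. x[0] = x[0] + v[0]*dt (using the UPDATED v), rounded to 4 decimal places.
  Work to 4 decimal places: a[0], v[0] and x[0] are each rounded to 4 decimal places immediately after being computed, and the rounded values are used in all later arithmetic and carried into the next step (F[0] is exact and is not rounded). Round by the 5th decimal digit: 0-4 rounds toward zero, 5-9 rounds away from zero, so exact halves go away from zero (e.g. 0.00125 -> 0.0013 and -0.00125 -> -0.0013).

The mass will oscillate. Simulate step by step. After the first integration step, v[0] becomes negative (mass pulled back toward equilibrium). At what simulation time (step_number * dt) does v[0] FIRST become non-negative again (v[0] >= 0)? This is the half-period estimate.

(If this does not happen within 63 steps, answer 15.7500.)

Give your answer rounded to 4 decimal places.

Answer: 2.5000

Derivation:
Step 0: x=[5.1000] v=[0.0000]
Step 1: x=[4.8470] v=[-1.0120]
Step 2: x=[4.3688] v=[-1.9127]
Step 3: x=[3.7181] v=[-2.6030]
Step 4: x=[2.9664] v=[-3.0070]
Step 5: x=[2.1964] v=[-3.0802]
Step 6: x=[1.4928] v=[-2.8146]
Step 7: x=[0.9330] v=[-2.2394]
Step 8: x=[0.5785] v=[-1.4179]
Step 9: x=[0.4684] v=[-0.4405]
Step 10: x=[0.6148] v=[0.5854]
First v>=0 after going negative at step 10, time=2.5000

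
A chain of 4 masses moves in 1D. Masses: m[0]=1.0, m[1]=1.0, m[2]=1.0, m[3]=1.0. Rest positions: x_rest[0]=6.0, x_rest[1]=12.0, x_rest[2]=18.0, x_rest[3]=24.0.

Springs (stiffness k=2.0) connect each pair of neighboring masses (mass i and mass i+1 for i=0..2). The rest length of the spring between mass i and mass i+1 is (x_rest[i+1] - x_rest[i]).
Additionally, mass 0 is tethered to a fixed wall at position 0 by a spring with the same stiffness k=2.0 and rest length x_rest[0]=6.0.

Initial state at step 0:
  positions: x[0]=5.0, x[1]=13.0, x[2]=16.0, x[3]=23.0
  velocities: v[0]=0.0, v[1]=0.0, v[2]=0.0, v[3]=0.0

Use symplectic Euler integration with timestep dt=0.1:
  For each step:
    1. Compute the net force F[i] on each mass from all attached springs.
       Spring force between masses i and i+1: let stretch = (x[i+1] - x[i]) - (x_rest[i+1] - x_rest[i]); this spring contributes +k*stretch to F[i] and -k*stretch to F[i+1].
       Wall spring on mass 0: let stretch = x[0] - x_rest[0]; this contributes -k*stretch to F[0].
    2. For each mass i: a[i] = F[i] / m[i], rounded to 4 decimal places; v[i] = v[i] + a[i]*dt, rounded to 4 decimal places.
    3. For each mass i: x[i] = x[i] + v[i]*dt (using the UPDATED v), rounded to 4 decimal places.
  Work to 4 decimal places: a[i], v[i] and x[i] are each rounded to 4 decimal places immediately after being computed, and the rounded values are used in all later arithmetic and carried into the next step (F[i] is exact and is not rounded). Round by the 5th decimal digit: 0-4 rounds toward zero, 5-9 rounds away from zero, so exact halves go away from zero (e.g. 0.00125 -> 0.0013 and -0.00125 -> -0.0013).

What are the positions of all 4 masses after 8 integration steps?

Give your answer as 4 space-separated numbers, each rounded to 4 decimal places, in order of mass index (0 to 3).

Step 0: x=[5.0000 13.0000 16.0000 23.0000] v=[0.0000 0.0000 0.0000 0.0000]
Step 1: x=[5.0600 12.9000 16.0800 22.9800] v=[0.6000 -1.0000 0.8000 -0.2000]
Step 2: x=[5.1756 12.7068 16.2344 22.9420] v=[1.1560 -1.9320 1.5440 -0.3800]
Step 3: x=[5.3383 12.4335 16.4524 22.8899] v=[1.6271 -2.7327 2.1800 -0.5215]
Step 4: x=[5.5362 12.0987 16.7188 22.8290] v=[1.9785 -3.3480 2.6637 -0.6090]
Step 5: x=[5.7546 11.7251 17.0150 22.7659] v=[2.1838 -3.7365 2.9617 -0.6310]
Step 6: x=[5.9773 11.3378 17.3204 22.7078] v=[2.2270 -3.8726 3.0539 -0.5812]
Step 7: x=[6.1877 10.9630 17.6139 22.6619] v=[2.1036 -3.7482 2.9349 -0.4587]
Step 8: x=[6.3698 10.6257 17.8753 22.6351] v=[1.8211 -3.3731 2.6143 -0.2683]

Answer: 6.3698 10.6257 17.8753 22.6351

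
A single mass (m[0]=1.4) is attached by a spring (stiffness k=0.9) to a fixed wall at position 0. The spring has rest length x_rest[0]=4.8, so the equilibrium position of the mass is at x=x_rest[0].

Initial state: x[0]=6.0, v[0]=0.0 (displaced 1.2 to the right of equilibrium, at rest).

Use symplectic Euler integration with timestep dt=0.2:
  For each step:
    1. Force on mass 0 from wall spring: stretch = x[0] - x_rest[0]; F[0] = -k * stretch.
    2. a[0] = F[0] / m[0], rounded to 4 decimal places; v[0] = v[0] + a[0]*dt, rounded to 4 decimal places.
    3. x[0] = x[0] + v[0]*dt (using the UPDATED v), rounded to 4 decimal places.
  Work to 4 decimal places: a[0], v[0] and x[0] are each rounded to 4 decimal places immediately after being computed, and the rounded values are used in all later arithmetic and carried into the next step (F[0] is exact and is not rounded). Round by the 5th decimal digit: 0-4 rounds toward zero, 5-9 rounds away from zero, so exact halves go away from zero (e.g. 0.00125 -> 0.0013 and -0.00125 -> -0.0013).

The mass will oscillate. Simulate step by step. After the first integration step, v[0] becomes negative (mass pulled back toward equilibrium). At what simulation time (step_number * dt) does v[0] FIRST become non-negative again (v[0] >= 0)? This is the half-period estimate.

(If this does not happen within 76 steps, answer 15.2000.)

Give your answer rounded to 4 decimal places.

Answer: 4.0000

Derivation:
Step 0: x=[6.0000] v=[0.0000]
Step 1: x=[5.9691] v=[-0.1543]
Step 2: x=[5.9082] v=[-0.3046]
Step 3: x=[5.8188] v=[-0.4471]
Step 4: x=[5.7032] v=[-0.5781]
Step 5: x=[5.5644] v=[-0.6942]
Step 6: x=[5.4059] v=[-0.7925]
Step 7: x=[5.2318] v=[-0.8704]
Step 8: x=[5.0466] v=[-0.9259]
Step 9: x=[4.8551] v=[-0.9576]
Step 10: x=[4.6622] v=[-0.9647]
Step 11: x=[4.4728] v=[-0.9470]
Step 12: x=[4.2918] v=[-0.9049]
Step 13: x=[4.1239] v=[-0.8396]
Step 14: x=[3.9734] v=[-0.7527]
Step 15: x=[3.8441] v=[-0.6464]
Step 16: x=[3.7394] v=[-0.5235]
Step 17: x=[3.6620] v=[-0.3871]
Step 18: x=[3.6138] v=[-0.2408]
Step 19: x=[3.5961] v=[-0.0883]
Step 20: x=[3.6094] v=[0.0665]
First v>=0 after going negative at step 20, time=4.0000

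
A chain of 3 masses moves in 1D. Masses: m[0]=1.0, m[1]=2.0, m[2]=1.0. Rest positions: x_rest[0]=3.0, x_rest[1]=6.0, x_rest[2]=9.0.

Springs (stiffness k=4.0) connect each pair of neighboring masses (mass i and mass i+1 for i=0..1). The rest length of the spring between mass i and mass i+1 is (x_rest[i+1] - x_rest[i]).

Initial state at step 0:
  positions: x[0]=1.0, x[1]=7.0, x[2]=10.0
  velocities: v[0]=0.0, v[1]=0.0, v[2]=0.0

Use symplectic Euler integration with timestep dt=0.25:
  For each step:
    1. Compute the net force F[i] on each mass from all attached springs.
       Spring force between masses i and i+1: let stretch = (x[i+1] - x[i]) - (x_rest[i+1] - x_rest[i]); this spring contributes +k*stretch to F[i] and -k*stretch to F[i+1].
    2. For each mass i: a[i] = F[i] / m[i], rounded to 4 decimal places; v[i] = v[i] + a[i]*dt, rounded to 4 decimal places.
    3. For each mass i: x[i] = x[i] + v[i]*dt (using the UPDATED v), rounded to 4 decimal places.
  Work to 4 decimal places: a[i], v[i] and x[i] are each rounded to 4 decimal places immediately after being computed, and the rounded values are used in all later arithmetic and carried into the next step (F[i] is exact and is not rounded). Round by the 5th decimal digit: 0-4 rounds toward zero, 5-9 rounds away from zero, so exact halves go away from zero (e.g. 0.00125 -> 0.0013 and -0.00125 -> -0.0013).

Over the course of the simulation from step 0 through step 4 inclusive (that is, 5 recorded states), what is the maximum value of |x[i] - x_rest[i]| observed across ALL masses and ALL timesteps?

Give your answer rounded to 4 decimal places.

Answer: 2.0489

Derivation:
Step 0: x=[1.0000 7.0000 10.0000] v=[0.0000 0.0000 0.0000]
Step 1: x=[1.7500 6.6250 10.0000] v=[3.0000 -1.5000 0.0000]
Step 2: x=[2.9688 6.0625 9.9063] v=[4.8750 -2.2500 -0.3750]
Step 3: x=[4.2110 5.5938 9.6016] v=[4.9687 -1.8750 -1.2188]
Step 4: x=[5.0489 5.4532 9.0450] v=[3.3515 -0.5625 -2.2266]
Max displacement = 2.0489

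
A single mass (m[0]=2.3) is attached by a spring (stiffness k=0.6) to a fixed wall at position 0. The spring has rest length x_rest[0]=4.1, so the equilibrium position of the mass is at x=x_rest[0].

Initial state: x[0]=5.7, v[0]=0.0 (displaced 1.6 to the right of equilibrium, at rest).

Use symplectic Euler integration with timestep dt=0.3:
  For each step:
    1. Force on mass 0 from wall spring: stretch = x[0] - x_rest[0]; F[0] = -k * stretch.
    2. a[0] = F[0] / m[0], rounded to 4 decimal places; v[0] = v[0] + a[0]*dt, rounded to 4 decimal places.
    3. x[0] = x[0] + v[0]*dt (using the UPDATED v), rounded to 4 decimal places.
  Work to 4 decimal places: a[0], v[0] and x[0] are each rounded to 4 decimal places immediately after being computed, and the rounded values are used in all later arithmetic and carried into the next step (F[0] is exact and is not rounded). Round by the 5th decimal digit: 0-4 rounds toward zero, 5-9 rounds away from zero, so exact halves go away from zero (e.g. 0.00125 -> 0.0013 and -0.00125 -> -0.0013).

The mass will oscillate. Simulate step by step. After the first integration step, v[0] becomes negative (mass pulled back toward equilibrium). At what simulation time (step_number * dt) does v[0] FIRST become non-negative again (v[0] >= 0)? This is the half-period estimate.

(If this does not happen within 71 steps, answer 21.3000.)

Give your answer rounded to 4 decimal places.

Answer: 6.3000

Derivation:
Step 0: x=[5.7000] v=[0.0000]
Step 1: x=[5.6624] v=[-0.1252]
Step 2: x=[5.5882] v=[-0.2475]
Step 3: x=[5.4790] v=[-0.3640]
Step 4: x=[5.3374] v=[-0.4719]
Step 5: x=[5.1668] v=[-0.5687]
Step 6: x=[4.9711] v=[-0.6522]
Step 7: x=[4.7550] v=[-0.7204]
Step 8: x=[4.5235] v=[-0.7717]
Step 9: x=[4.2820] v=[-0.8049]
Step 10: x=[4.0362] v=[-0.8192]
Step 11: x=[3.7919] v=[-0.8142]
Step 12: x=[3.5549] v=[-0.7901]
Step 13: x=[3.3307] v=[-0.7474]
Step 14: x=[3.1245] v=[-0.6872]
Step 15: x=[2.9412] v=[-0.6109]
Step 16: x=[2.7851] v=[-0.5202]
Step 17: x=[2.6599] v=[-0.4173]
Step 18: x=[2.5685] v=[-0.3046]
Step 19: x=[2.5131] v=[-0.1848]
Step 20: x=[2.4949] v=[-0.0606]
Step 21: x=[2.5144] v=[0.0650]
First v>=0 after going negative at step 21, time=6.3000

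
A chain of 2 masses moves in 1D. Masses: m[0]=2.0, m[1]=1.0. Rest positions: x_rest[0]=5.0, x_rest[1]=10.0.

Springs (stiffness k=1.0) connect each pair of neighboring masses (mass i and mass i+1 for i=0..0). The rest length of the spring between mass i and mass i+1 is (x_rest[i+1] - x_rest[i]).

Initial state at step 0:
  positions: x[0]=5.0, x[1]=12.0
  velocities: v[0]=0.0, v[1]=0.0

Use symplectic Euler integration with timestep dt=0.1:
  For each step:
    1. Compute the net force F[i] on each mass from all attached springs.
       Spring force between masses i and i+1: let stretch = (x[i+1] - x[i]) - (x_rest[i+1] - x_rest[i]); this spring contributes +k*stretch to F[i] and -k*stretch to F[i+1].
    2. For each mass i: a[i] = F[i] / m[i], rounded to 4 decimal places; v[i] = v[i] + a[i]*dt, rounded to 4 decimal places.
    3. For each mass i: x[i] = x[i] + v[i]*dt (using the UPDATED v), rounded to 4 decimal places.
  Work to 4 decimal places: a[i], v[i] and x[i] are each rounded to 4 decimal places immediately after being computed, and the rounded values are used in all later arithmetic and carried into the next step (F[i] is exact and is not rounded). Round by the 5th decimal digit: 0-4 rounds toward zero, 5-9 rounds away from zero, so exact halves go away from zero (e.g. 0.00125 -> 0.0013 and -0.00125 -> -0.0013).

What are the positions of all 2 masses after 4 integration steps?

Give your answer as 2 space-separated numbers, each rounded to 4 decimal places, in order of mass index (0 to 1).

Step 0: x=[5.0000 12.0000] v=[0.0000 0.0000]
Step 1: x=[5.0100 11.9800] v=[0.1000 -0.2000]
Step 2: x=[5.0299 11.9403] v=[0.1985 -0.3970]
Step 3: x=[5.0593 11.8815] v=[0.2940 -0.5880]
Step 4: x=[5.0978 11.8045] v=[0.3851 -0.7702]

Answer: 5.0978 11.8045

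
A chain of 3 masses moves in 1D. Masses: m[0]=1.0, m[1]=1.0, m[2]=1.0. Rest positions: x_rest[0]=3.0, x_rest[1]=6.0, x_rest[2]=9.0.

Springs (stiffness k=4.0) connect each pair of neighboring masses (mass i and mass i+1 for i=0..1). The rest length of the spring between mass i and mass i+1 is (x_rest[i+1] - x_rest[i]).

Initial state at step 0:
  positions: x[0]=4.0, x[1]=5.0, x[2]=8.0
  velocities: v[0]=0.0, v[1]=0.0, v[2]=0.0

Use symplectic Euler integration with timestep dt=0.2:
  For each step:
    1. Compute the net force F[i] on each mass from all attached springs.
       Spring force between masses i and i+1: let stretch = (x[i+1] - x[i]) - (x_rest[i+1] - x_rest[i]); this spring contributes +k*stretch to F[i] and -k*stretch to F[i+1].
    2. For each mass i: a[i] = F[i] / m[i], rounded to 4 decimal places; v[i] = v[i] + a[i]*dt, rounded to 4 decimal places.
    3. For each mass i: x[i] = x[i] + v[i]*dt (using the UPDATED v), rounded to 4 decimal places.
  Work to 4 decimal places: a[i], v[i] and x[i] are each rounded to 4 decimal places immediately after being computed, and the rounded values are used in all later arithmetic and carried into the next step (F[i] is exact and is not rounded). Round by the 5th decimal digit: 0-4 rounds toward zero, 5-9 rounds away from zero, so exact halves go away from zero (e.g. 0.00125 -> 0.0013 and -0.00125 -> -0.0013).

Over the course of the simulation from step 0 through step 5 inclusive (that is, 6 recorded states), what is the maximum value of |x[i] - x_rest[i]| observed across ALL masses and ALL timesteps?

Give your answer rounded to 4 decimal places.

Answer: 1.2063

Derivation:
Step 0: x=[4.0000 5.0000 8.0000] v=[0.0000 0.0000 0.0000]
Step 1: x=[3.6800 5.3200 8.0000] v=[-1.6000 1.6000 0.0000]
Step 2: x=[3.1424 5.8064 8.0512] v=[-2.6880 2.4320 0.2560]
Step 3: x=[2.5510 6.2257 8.2232] v=[-2.9568 2.0966 0.8602]
Step 4: x=[2.0676 6.3767 8.5556] v=[-2.4170 0.7548 1.6622]
Step 5: x=[1.7937 6.1868 9.0194] v=[-1.3697 -0.9494 2.3191]
Max displacement = 1.2063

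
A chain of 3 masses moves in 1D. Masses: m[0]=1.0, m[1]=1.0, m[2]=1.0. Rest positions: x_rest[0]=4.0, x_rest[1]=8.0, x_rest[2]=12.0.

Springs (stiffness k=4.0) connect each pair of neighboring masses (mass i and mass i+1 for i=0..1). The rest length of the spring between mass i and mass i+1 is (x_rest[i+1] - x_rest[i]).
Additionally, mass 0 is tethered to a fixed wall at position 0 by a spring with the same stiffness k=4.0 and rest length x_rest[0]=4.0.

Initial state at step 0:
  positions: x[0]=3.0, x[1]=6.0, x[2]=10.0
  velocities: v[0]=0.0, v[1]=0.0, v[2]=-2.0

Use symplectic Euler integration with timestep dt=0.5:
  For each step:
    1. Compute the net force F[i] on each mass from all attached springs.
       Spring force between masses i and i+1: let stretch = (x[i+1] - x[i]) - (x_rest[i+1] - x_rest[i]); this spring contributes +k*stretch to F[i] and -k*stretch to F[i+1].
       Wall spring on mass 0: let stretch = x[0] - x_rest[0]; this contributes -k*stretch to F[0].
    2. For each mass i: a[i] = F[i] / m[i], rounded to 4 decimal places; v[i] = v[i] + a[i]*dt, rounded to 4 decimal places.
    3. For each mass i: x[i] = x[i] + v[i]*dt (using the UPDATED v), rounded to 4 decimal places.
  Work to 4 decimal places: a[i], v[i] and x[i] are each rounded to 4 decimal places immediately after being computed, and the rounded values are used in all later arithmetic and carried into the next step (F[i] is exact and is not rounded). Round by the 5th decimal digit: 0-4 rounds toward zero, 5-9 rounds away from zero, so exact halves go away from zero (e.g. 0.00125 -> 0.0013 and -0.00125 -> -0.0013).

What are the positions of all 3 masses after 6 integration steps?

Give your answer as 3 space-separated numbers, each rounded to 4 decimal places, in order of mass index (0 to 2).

Step 0: x=[3.0000 6.0000 10.0000] v=[0.0000 0.0000 -2.0000]
Step 1: x=[3.0000 7.0000 9.0000] v=[0.0000 2.0000 -2.0000]
Step 2: x=[4.0000 6.0000 10.0000] v=[2.0000 -2.0000 2.0000]
Step 3: x=[3.0000 7.0000 11.0000] v=[-2.0000 2.0000 2.0000]
Step 4: x=[3.0000 8.0000 12.0000] v=[0.0000 2.0000 2.0000]
Step 5: x=[5.0000 8.0000 13.0000] v=[4.0000 0.0000 2.0000]
Step 6: x=[5.0000 10.0000 13.0000] v=[0.0000 4.0000 0.0000]

Answer: 5.0000 10.0000 13.0000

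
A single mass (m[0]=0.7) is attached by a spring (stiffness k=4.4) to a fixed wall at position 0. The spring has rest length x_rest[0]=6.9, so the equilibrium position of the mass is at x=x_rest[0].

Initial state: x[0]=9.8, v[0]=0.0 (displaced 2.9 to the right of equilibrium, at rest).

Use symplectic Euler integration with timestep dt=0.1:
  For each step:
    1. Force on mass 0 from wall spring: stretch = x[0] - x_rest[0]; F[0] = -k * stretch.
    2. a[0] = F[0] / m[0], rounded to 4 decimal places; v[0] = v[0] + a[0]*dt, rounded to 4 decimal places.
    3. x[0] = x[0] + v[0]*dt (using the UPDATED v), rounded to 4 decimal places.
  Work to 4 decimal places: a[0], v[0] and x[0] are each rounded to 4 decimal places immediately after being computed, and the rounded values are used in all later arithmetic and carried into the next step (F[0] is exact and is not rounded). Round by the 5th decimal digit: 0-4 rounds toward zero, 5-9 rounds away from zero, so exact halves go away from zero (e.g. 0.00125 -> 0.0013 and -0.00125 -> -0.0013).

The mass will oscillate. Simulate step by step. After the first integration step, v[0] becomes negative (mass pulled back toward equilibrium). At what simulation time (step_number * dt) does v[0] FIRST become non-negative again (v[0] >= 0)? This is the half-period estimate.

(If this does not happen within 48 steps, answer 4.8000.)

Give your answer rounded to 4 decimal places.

Step 0: x=[9.8000] v=[0.0000]
Step 1: x=[9.6177] v=[-1.8229]
Step 2: x=[9.2646] v=[-3.5312]
Step 3: x=[8.7629] v=[-5.0175]
Step 4: x=[8.1441] v=[-6.1885]
Step 5: x=[7.4471] v=[-6.9705]
Step 6: x=[6.7157] v=[-7.3144]
Step 7: x=[5.9958] v=[-7.1986]
Step 8: x=[5.3328] v=[-6.6303]
Step 9: x=[4.7683] v=[-5.6452]
Step 10: x=[4.3378] v=[-4.3053]
Step 11: x=[4.0683] v=[-2.6948]
Step 12: x=[3.9768] v=[-0.9149]
Step 13: x=[4.0691] v=[0.9225]
First v>=0 after going negative at step 13, time=1.3000

Answer: 1.3000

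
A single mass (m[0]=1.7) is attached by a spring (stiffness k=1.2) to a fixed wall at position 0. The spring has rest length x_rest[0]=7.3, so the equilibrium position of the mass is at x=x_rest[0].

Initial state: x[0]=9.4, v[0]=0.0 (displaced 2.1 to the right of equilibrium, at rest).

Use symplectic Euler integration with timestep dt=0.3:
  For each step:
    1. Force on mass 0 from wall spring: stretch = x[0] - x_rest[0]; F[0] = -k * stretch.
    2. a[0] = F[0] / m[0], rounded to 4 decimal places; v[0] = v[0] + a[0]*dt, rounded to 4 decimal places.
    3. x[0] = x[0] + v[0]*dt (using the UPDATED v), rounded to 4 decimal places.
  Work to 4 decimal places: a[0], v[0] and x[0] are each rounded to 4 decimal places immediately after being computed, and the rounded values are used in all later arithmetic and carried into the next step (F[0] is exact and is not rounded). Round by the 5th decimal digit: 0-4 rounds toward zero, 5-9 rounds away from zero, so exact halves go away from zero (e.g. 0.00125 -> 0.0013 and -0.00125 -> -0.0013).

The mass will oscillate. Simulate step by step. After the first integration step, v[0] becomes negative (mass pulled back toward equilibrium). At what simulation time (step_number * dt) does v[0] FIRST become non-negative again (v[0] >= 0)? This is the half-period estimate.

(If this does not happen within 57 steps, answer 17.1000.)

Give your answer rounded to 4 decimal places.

Answer: 3.9000

Derivation:
Step 0: x=[9.4000] v=[0.0000]
Step 1: x=[9.2666] v=[-0.4447]
Step 2: x=[9.0082] v=[-0.8612]
Step 3: x=[8.6413] v=[-1.2229]
Step 4: x=[8.1892] v=[-1.5069]
Step 5: x=[7.6806] v=[-1.6952]
Step 6: x=[7.1479] v=[-1.7758]
Step 7: x=[6.6248] v=[-1.7436]
Step 8: x=[6.1446] v=[-1.6006]
Step 9: x=[5.7378] v=[-1.3559]
Step 10: x=[5.4303] v=[-1.0251]
Step 11: x=[5.2415] v=[-0.6292]
Step 12: x=[5.1835] v=[-0.1933]
Step 13: x=[5.2600] v=[0.2549]
First v>=0 after going negative at step 13, time=3.9000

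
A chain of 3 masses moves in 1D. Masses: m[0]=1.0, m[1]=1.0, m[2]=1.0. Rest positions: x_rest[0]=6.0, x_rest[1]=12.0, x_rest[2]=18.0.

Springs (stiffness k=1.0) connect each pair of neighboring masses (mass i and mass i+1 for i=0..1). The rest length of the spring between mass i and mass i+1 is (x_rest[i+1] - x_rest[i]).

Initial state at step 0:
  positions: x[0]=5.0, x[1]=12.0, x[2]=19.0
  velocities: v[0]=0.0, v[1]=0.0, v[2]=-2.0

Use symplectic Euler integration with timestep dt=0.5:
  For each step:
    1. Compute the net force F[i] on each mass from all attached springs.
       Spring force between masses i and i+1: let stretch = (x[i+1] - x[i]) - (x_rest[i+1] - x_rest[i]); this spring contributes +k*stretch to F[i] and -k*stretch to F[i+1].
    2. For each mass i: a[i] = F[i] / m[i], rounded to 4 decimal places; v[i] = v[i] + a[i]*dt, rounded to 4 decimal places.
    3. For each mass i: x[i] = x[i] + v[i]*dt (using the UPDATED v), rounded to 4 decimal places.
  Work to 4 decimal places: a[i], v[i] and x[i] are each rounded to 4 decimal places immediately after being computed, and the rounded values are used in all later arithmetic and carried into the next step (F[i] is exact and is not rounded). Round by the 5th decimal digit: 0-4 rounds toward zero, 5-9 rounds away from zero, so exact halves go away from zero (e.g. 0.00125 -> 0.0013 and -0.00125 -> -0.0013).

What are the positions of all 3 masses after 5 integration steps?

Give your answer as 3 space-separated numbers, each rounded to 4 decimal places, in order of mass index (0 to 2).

Answer: 6.1027 9.9181 14.9795

Derivation:
Step 0: x=[5.0000 12.0000 19.0000] v=[0.0000 0.0000 -2.0000]
Step 1: x=[5.2500 12.0000 17.7500] v=[0.5000 0.0000 -2.5000]
Step 2: x=[5.6875 11.7500 16.5625] v=[0.8750 -0.5000 -2.3750]
Step 3: x=[6.1407 11.1875 15.6719] v=[0.9063 -1.1250 -1.7813]
Step 4: x=[6.3556 10.4844 15.1602] v=[0.4297 -1.4062 -1.0235]
Step 5: x=[6.1027 9.9181 14.9795] v=[-0.5059 -1.1327 -0.3614]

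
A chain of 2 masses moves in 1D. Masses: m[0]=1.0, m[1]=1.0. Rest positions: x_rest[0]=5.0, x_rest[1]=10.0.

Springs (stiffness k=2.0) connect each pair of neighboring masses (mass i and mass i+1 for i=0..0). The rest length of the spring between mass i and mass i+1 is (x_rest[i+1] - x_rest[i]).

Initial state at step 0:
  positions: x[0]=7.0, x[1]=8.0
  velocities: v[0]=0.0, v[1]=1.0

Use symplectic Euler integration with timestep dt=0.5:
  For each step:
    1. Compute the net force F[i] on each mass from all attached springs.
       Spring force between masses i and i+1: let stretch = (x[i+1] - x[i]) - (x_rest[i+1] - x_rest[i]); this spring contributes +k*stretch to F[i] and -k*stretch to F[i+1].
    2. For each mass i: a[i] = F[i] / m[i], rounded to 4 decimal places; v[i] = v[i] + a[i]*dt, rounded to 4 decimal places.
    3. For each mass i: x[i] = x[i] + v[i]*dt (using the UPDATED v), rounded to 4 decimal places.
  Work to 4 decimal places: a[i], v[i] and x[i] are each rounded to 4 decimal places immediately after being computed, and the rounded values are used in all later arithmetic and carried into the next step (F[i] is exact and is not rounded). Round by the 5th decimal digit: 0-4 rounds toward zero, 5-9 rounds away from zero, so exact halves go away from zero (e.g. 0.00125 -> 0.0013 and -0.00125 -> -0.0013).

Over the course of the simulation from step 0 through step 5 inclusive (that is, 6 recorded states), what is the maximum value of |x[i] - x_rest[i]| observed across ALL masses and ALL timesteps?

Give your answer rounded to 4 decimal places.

Answer: 3.5000

Derivation:
Step 0: x=[7.0000 8.0000] v=[0.0000 1.0000]
Step 1: x=[5.0000 10.5000] v=[-4.0000 5.0000]
Step 2: x=[3.2500 12.7500] v=[-3.5000 4.5000]
Step 3: x=[3.7500 12.7500] v=[1.0000 0.0000]
Step 4: x=[6.2500 10.7500] v=[5.0000 -4.0000]
Step 5: x=[8.5000 9.0000] v=[4.5000 -3.5000]
Max displacement = 3.5000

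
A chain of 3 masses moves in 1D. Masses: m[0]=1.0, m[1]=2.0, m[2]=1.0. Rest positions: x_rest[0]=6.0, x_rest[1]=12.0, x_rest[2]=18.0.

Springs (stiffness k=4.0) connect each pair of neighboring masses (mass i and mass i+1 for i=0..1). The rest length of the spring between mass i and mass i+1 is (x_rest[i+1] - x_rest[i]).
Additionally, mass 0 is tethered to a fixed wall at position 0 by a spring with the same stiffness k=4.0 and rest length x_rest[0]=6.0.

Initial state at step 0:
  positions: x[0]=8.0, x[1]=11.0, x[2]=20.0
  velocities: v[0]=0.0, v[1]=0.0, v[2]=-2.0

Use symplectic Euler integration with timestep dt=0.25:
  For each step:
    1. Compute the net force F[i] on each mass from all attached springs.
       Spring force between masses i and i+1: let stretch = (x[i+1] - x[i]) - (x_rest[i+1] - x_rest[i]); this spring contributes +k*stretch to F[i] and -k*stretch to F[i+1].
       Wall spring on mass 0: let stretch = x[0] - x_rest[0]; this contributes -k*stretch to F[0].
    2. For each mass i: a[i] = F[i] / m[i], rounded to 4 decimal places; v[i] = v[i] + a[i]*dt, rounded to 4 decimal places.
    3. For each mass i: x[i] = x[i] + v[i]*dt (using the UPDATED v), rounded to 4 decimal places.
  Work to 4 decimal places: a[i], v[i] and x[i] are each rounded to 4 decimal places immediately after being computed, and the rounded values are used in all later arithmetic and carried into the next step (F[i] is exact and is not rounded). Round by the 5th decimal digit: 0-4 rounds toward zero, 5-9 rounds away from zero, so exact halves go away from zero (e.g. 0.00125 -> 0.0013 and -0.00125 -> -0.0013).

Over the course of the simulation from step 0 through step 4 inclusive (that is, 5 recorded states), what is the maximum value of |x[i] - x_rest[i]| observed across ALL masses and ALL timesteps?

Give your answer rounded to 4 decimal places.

Answer: 2.1933

Derivation:
Step 0: x=[8.0000 11.0000 20.0000] v=[0.0000 0.0000 -2.0000]
Step 1: x=[6.7500 11.7500 18.7500] v=[-5.0000 3.0000 -5.0000]
Step 2: x=[5.0625 12.7500 17.2500] v=[-6.7500 4.0000 -6.0000]
Step 3: x=[4.0313 13.3516 16.1250] v=[-4.1250 2.4063 -4.5000]
Step 4: x=[4.3223 13.1348 15.8067] v=[1.1640 -0.8672 -1.2734]
Max displacement = 2.1933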